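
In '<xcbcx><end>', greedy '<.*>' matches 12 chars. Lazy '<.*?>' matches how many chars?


Greedy '<.*>' tries to match as MUCH as possible.
Lazy '<.*?>' tries to match as LITTLE as possible.

String: '<xcbcx><end>'
Greedy '<.*>' starts at first '<' and extends to the LAST '>': '<xcbcx><end>' (12 chars)
Lazy '<.*?>' starts at first '<' and stops at the FIRST '>': '<xcbcx>' (7 chars)

7


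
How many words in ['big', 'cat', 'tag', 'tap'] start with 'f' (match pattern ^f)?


Pattern ^f anchors to start of word. Check which words begin with 'f':
  'big' -> no
  'cat' -> no
  'tag' -> no
  'tap' -> no
Matching words: []
Count: 0

0


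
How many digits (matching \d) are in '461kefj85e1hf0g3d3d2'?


\d matches any digit 0-9.
Scanning '461kefj85e1hf0g3d3d2':
  pos 0: '4' -> DIGIT
  pos 1: '6' -> DIGIT
  pos 2: '1' -> DIGIT
  pos 7: '8' -> DIGIT
  pos 8: '5' -> DIGIT
  pos 10: '1' -> DIGIT
  pos 13: '0' -> DIGIT
  pos 15: '3' -> DIGIT
  pos 17: '3' -> DIGIT
  pos 19: '2' -> DIGIT
Digits found: ['4', '6', '1', '8', '5', '1', '0', '3', '3', '2']
Total: 10

10


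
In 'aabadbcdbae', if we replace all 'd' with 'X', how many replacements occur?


re.sub('d', 'X', text) replaces every occurrence of 'd' with 'X'.
Text: 'aabadbcdbae'
Scanning for 'd':
  pos 4: 'd' -> replacement #1
  pos 7: 'd' -> replacement #2
Total replacements: 2

2


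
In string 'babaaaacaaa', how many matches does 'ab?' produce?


Pattern 'ab?' matches 'a' optionally followed by 'b'.
String: 'babaaaacaaa'
Scanning left to right for 'a' then checking next char:
  Match 1: 'ab' (a followed by b)
  Match 2: 'a' (a not followed by b)
  Match 3: 'a' (a not followed by b)
  Match 4: 'a' (a not followed by b)
  Match 5: 'a' (a not followed by b)
  Match 6: 'a' (a not followed by b)
  Match 7: 'a' (a not followed by b)
  Match 8: 'a' (a not followed by b)
Total matches: 8

8


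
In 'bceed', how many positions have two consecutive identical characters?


Looking for consecutive identical characters in 'bceed':
  pos 0-1: 'b' vs 'c' -> different
  pos 1-2: 'c' vs 'e' -> different
  pos 2-3: 'e' vs 'e' -> MATCH ('ee')
  pos 3-4: 'e' vs 'd' -> different
Consecutive identical pairs: ['ee']
Count: 1

1


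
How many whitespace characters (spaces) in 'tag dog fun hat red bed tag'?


\s matches whitespace characters (spaces, tabs, etc.).
Text: 'tag dog fun hat red bed tag'
This text has 7 words separated by spaces.
Number of spaces = number of words - 1 = 7 - 1 = 6

6


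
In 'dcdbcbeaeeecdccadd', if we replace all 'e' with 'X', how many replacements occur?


re.sub('e', 'X', text) replaces every occurrence of 'e' with 'X'.
Text: 'dcdbcbeaeeecdccadd'
Scanning for 'e':
  pos 6: 'e' -> replacement #1
  pos 8: 'e' -> replacement #2
  pos 9: 'e' -> replacement #3
  pos 10: 'e' -> replacement #4
Total replacements: 4

4


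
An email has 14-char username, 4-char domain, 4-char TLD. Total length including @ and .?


An email address has format: username@domain.tld
Username length: 14
'@' character: 1
Domain length: 4
'.' character: 1
TLD length: 4
Total = 14 + 1 + 4 + 1 + 4 = 24

24


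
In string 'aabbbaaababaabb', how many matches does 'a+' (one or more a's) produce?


Pattern 'a+' matches one or more consecutive a's.
String: 'aabbbaaababaabb'
Scanning for runs of a:
  Match 1: 'aa' (length 2)
  Match 2: 'aaa' (length 3)
  Match 3: 'a' (length 1)
  Match 4: 'aa' (length 2)
Total matches: 4

4


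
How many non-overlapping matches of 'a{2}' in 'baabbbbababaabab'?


Pattern 'a{2}' matches exactly 2 consecutive a's (greedy, non-overlapping).
String: 'baabbbbababaabab'
Scanning for runs of a's:
  Run at pos 1: 'aa' (length 2) -> 1 match(es)
  Run at pos 7: 'a' (length 1) -> 0 match(es)
  Run at pos 9: 'a' (length 1) -> 0 match(es)
  Run at pos 11: 'aa' (length 2) -> 1 match(es)
  Run at pos 14: 'a' (length 1) -> 0 match(es)
Matches found: ['aa', 'aa']
Total: 2

2


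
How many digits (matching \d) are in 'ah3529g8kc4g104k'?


\d matches any digit 0-9.
Scanning 'ah3529g8kc4g104k':
  pos 2: '3' -> DIGIT
  pos 3: '5' -> DIGIT
  pos 4: '2' -> DIGIT
  pos 5: '9' -> DIGIT
  pos 7: '8' -> DIGIT
  pos 10: '4' -> DIGIT
  pos 12: '1' -> DIGIT
  pos 13: '0' -> DIGIT
  pos 14: '4' -> DIGIT
Digits found: ['3', '5', '2', '9', '8', '4', '1', '0', '4']
Total: 9

9


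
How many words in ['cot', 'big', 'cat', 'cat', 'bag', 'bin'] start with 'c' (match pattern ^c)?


Pattern ^c anchors to start of word. Check which words begin with 'c':
  'cot' -> MATCH (starts with 'c')
  'big' -> no
  'cat' -> MATCH (starts with 'c')
  'cat' -> MATCH (starts with 'c')
  'bag' -> no
  'bin' -> no
Matching words: ['cot', 'cat', 'cat']
Count: 3

3


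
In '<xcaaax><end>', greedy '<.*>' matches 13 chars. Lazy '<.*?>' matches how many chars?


Greedy '<.*>' tries to match as MUCH as possible.
Lazy '<.*?>' tries to match as LITTLE as possible.

String: '<xcaaax><end>'
Greedy '<.*>' starts at first '<' and extends to the LAST '>': '<xcaaax><end>' (13 chars)
Lazy '<.*?>' starts at first '<' and stops at the FIRST '>': '<xcaaax>' (8 chars)

8


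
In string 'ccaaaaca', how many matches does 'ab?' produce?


Pattern 'ab?' matches 'a' optionally followed by 'b'.
String: 'ccaaaaca'
Scanning left to right for 'a' then checking next char:
  Match 1: 'a' (a not followed by b)
  Match 2: 'a' (a not followed by b)
  Match 3: 'a' (a not followed by b)
  Match 4: 'a' (a not followed by b)
  Match 5: 'a' (a not followed by b)
Total matches: 5

5


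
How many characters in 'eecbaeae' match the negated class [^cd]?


Negated class [^cd] matches any char NOT in {c, d}
Scanning 'eecbaeae':
  pos 0: 'e' -> MATCH
  pos 1: 'e' -> MATCH
  pos 2: 'c' -> no (excluded)
  pos 3: 'b' -> MATCH
  pos 4: 'a' -> MATCH
  pos 5: 'e' -> MATCH
  pos 6: 'a' -> MATCH
  pos 7: 'e' -> MATCH
Total matches: 7

7


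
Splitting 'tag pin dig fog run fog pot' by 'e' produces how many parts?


Splitting by 'e' breaks the string at each occurrence of the separator.
Text: 'tag pin dig fog run fog pot'
Parts after split:
  Part 1: 'tag pin dig fog run fog pot'
Total parts: 1

1


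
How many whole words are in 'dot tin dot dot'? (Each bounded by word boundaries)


Word boundaries (\b) mark the start/end of each word.
Text: 'dot tin dot dot'
Splitting by whitespace:
  Word 1: 'dot'
  Word 2: 'tin'
  Word 3: 'dot'
  Word 4: 'dot'
Total whole words: 4

4


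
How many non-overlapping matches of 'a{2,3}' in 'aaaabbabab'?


Pattern 'a{2,3}' matches between 2 and 3 consecutive a's (greedy).
String: 'aaaabbabab'
Finding runs of a's and applying greedy matching:
  Run at pos 0: 'aaaa' (length 4)
  Run at pos 6: 'a' (length 1)
  Run at pos 8: 'a' (length 1)
Matches: ['aaa']
Count: 1

1


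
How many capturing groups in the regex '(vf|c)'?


To count capturing groups, count each '(' that starts a group.
Pattern: '(vf|c)'
Walking through the pattern:
  Position 0: '(' -> group #1
Total capturing groups: 1

1


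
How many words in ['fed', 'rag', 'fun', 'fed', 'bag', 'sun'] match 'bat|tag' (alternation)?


Alternation 'bat|tag' matches either 'bat' or 'tag'.
Checking each word:
  'fed' -> no
  'rag' -> no
  'fun' -> no
  'fed' -> no
  'bag' -> no
  'sun' -> no
Matches: []
Count: 0

0


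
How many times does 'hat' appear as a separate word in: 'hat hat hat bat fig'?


Scanning each word for exact match 'hat':
  Word 1: 'hat' -> MATCH
  Word 2: 'hat' -> MATCH
  Word 3: 'hat' -> MATCH
  Word 4: 'bat' -> no
  Word 5: 'fig' -> no
Total matches: 3

3


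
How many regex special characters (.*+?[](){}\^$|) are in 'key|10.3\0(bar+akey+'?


Regex special characters are: . * + ? [ ] ( ) { } \ ^ $ |
Scanning 'key|10.3\0(bar+akey+':
  pos 3: '|' -> SPECIAL
  pos 6: '.' -> SPECIAL
  pos 8: '\' -> SPECIAL
  pos 10: '(' -> SPECIAL
  pos 14: '+' -> SPECIAL
  pos 19: '+' -> SPECIAL
Special chars found: ['|', '.', '\\', '(', '+', '+']
Total: 6

6


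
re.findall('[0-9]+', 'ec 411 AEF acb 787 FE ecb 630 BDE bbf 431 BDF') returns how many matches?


Pattern '[0-9]+' finds one or more digits.
Text: 'ec 411 AEF acb 787 FE ecb 630 BDE bbf 431 BDF'
Scanning for matches:
  Match 1: '411'
  Match 2: '787'
  Match 3: '630'
  Match 4: '431'
Total matches: 4

4


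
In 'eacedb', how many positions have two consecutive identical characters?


Looking for consecutive identical characters in 'eacedb':
  pos 0-1: 'e' vs 'a' -> different
  pos 1-2: 'a' vs 'c' -> different
  pos 2-3: 'c' vs 'e' -> different
  pos 3-4: 'e' vs 'd' -> different
  pos 4-5: 'd' vs 'b' -> different
Consecutive identical pairs: []
Count: 0

0


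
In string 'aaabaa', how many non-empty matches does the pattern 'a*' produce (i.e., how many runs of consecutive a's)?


Pattern 'a*' matches zero or more a's. We want non-empty runs of consecutive a's.
String: 'aaabaa'
Walking through the string to find runs of a's:
  Run 1: positions 0-2 -> 'aaa'
  Run 2: positions 4-5 -> 'aa'
Non-empty runs found: ['aaa', 'aa']
Count: 2

2


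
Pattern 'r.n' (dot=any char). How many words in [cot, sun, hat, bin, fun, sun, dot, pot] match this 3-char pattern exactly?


Pattern 'r.n' means: starts with 'r', any single char, ends with 'n'.
Checking each word (must be exactly 3 chars):
  'cot' (len=3): no
  'sun' (len=3): no
  'hat' (len=3): no
  'bin' (len=3): no
  'fun' (len=3): no
  'sun' (len=3): no
  'dot' (len=3): no
  'pot' (len=3): no
Matching words: []
Total: 0

0


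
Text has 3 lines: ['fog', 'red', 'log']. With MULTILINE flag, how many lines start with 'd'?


With MULTILINE flag, ^ matches the start of each line.
Lines: ['fog', 'red', 'log']
Checking which lines start with 'd':
  Line 1: 'fog' -> no
  Line 2: 'red' -> no
  Line 3: 'log' -> no
Matching lines: []
Count: 0

0


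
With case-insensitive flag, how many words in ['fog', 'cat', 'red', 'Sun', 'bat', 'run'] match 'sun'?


Case-insensitive matching: compare each word's lowercase form to 'sun'.
  'fog' -> lower='fog' -> no
  'cat' -> lower='cat' -> no
  'red' -> lower='red' -> no
  'Sun' -> lower='sun' -> MATCH
  'bat' -> lower='bat' -> no
  'run' -> lower='run' -> no
Matches: ['Sun']
Count: 1

1


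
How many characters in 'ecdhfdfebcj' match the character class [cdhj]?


Character class [cdhj] matches any of: {c, d, h, j}
Scanning string 'ecdhfdfebcj' character by character:
  pos 0: 'e' -> no
  pos 1: 'c' -> MATCH
  pos 2: 'd' -> MATCH
  pos 3: 'h' -> MATCH
  pos 4: 'f' -> no
  pos 5: 'd' -> MATCH
  pos 6: 'f' -> no
  pos 7: 'e' -> no
  pos 8: 'b' -> no
  pos 9: 'c' -> MATCH
  pos 10: 'j' -> MATCH
Total matches: 6

6


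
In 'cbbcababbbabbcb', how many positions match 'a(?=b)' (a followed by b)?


Lookahead 'a(?=b)' matches 'a' only when followed by 'b'.
String: 'cbbcababbbabbcb'
Checking each position where char is 'a':
  pos 4: 'a' -> MATCH (next='b')
  pos 6: 'a' -> MATCH (next='b')
  pos 10: 'a' -> MATCH (next='b')
Matching positions: [4, 6, 10]
Count: 3

3


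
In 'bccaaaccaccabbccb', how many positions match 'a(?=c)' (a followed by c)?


Lookahead 'a(?=c)' matches 'a' only when followed by 'c'.
String: 'bccaaaccaccabbccb'
Checking each position where char is 'a':
  pos 3: 'a' -> no (next='a')
  pos 4: 'a' -> no (next='a')
  pos 5: 'a' -> MATCH (next='c')
  pos 8: 'a' -> MATCH (next='c')
  pos 11: 'a' -> no (next='b')
Matching positions: [5, 8]
Count: 2

2


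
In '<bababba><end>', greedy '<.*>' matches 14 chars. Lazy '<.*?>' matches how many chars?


Greedy '<.*>' tries to match as MUCH as possible.
Lazy '<.*?>' tries to match as LITTLE as possible.

String: '<bababba><end>'
Greedy '<.*>' starts at first '<' and extends to the LAST '>': '<bababba><end>' (14 chars)
Lazy '<.*?>' starts at first '<' and stops at the FIRST '>': '<bababba>' (9 chars)

9


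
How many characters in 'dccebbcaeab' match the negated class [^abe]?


Negated class [^abe] matches any char NOT in {a, b, e}
Scanning 'dccebbcaeab':
  pos 0: 'd' -> MATCH
  pos 1: 'c' -> MATCH
  pos 2: 'c' -> MATCH
  pos 3: 'e' -> no (excluded)
  pos 4: 'b' -> no (excluded)
  pos 5: 'b' -> no (excluded)
  pos 6: 'c' -> MATCH
  pos 7: 'a' -> no (excluded)
  pos 8: 'e' -> no (excluded)
  pos 9: 'a' -> no (excluded)
  pos 10: 'b' -> no (excluded)
Total matches: 4

4


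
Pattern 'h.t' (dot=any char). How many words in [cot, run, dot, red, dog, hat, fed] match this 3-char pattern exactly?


Pattern 'h.t' means: starts with 'h', any single char, ends with 't'.
Checking each word (must be exactly 3 chars):
  'cot' (len=3): no
  'run' (len=3): no
  'dot' (len=3): no
  'red' (len=3): no
  'dog' (len=3): no
  'hat' (len=3): MATCH
  'fed' (len=3): no
Matching words: ['hat']
Total: 1

1


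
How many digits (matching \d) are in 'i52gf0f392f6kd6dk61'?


\d matches any digit 0-9.
Scanning 'i52gf0f392f6kd6dk61':
  pos 1: '5' -> DIGIT
  pos 2: '2' -> DIGIT
  pos 5: '0' -> DIGIT
  pos 7: '3' -> DIGIT
  pos 8: '9' -> DIGIT
  pos 9: '2' -> DIGIT
  pos 11: '6' -> DIGIT
  pos 14: '6' -> DIGIT
  pos 17: '6' -> DIGIT
  pos 18: '1' -> DIGIT
Digits found: ['5', '2', '0', '3', '9', '2', '6', '6', '6', '1']
Total: 10

10


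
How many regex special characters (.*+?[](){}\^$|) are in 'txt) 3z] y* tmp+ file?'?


Regex special characters are: . * + ? [ ] ( ) { } \ ^ $ |
Scanning 'txt) 3z] y* tmp+ file?':
  pos 3: ')' -> SPECIAL
  pos 7: ']' -> SPECIAL
  pos 10: '*' -> SPECIAL
  pos 15: '+' -> SPECIAL
  pos 21: '?' -> SPECIAL
Special chars found: [')', ']', '*', '+', '?']
Total: 5

5


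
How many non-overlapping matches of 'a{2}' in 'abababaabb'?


Pattern 'a{2}' matches exactly 2 consecutive a's (greedy, non-overlapping).
String: 'abababaabb'
Scanning for runs of a's:
  Run at pos 0: 'a' (length 1) -> 0 match(es)
  Run at pos 2: 'a' (length 1) -> 0 match(es)
  Run at pos 4: 'a' (length 1) -> 0 match(es)
  Run at pos 6: 'aa' (length 2) -> 1 match(es)
Matches found: ['aa']
Total: 1

1


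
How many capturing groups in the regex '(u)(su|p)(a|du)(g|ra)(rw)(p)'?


To count capturing groups, count each '(' that starts a group.
Pattern: '(u)(su|p)(a|du)(g|ra)(rw)(p)'
Walking through the pattern:
  Position 0: '(' -> group #1
  Position 3: '(' -> group #2
  Position 9: '(' -> group #3
  Position 15: '(' -> group #4
  Position 21: '(' -> group #5
  Position 25: '(' -> group #6
Total capturing groups: 6

6


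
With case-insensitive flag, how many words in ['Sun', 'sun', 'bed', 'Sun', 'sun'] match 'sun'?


Case-insensitive matching: compare each word's lowercase form to 'sun'.
  'Sun' -> lower='sun' -> MATCH
  'sun' -> lower='sun' -> MATCH
  'bed' -> lower='bed' -> no
  'Sun' -> lower='sun' -> MATCH
  'sun' -> lower='sun' -> MATCH
Matches: ['Sun', 'sun', 'Sun', 'sun']
Count: 4

4


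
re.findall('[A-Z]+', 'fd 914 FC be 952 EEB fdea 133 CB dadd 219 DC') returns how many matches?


Pattern '[A-Z]+' finds one or more uppercase letters.
Text: 'fd 914 FC be 952 EEB fdea 133 CB dadd 219 DC'
Scanning for matches:
  Match 1: 'FC'
  Match 2: 'EEB'
  Match 3: 'CB'
  Match 4: 'DC'
Total matches: 4

4


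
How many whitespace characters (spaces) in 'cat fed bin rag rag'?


\s matches whitespace characters (spaces, tabs, etc.).
Text: 'cat fed bin rag rag'
This text has 5 words separated by spaces.
Number of spaces = number of words - 1 = 5 - 1 = 4

4


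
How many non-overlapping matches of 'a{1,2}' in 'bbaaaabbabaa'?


Pattern 'a{1,2}' matches between 1 and 2 consecutive a's (greedy).
String: 'bbaaaabbabaa'
Finding runs of a's and applying greedy matching:
  Run at pos 2: 'aaaa' (length 4)
  Run at pos 8: 'a' (length 1)
  Run at pos 10: 'aa' (length 2)
Matches: ['aa', 'aa', 'a', 'aa']
Count: 4

4


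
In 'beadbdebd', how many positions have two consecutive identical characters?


Looking for consecutive identical characters in 'beadbdebd':
  pos 0-1: 'b' vs 'e' -> different
  pos 1-2: 'e' vs 'a' -> different
  pos 2-3: 'a' vs 'd' -> different
  pos 3-4: 'd' vs 'b' -> different
  pos 4-5: 'b' vs 'd' -> different
  pos 5-6: 'd' vs 'e' -> different
  pos 6-7: 'e' vs 'b' -> different
  pos 7-8: 'b' vs 'd' -> different
Consecutive identical pairs: []
Count: 0

0


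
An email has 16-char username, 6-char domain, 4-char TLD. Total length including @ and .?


An email address has format: username@domain.tld
Username length: 16
'@' character: 1
Domain length: 6
'.' character: 1
TLD length: 4
Total = 16 + 1 + 6 + 1 + 4 = 28

28


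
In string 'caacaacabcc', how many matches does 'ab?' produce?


Pattern 'ab?' matches 'a' optionally followed by 'b'.
String: 'caacaacabcc'
Scanning left to right for 'a' then checking next char:
  Match 1: 'a' (a not followed by b)
  Match 2: 'a' (a not followed by b)
  Match 3: 'a' (a not followed by b)
  Match 4: 'a' (a not followed by b)
  Match 5: 'ab' (a followed by b)
Total matches: 5

5


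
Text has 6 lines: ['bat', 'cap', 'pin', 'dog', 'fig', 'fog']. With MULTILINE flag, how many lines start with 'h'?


With MULTILINE flag, ^ matches the start of each line.
Lines: ['bat', 'cap', 'pin', 'dog', 'fig', 'fog']
Checking which lines start with 'h':
  Line 1: 'bat' -> no
  Line 2: 'cap' -> no
  Line 3: 'pin' -> no
  Line 4: 'dog' -> no
  Line 5: 'fig' -> no
  Line 6: 'fog' -> no
Matching lines: []
Count: 0

0


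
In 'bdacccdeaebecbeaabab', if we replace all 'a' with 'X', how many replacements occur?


re.sub('a', 'X', text) replaces every occurrence of 'a' with 'X'.
Text: 'bdacccdeaebecbeaabab'
Scanning for 'a':
  pos 2: 'a' -> replacement #1
  pos 8: 'a' -> replacement #2
  pos 15: 'a' -> replacement #3
  pos 16: 'a' -> replacement #4
  pos 18: 'a' -> replacement #5
Total replacements: 5

5


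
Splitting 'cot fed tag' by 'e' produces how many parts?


Splitting by 'e' breaks the string at each occurrence of the separator.
Text: 'cot fed tag'
Parts after split:
  Part 1: 'cot f'
  Part 2: 'd tag'
Total parts: 2

2


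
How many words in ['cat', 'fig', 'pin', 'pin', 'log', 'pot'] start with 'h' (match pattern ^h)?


Pattern ^h anchors to start of word. Check which words begin with 'h':
  'cat' -> no
  'fig' -> no
  'pin' -> no
  'pin' -> no
  'log' -> no
  'pot' -> no
Matching words: []
Count: 0

0


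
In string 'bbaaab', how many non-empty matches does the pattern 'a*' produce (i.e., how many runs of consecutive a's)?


Pattern 'a*' matches zero or more a's. We want non-empty runs of consecutive a's.
String: 'bbaaab'
Walking through the string to find runs of a's:
  Run 1: positions 2-4 -> 'aaa'
Non-empty runs found: ['aaa']
Count: 1

1


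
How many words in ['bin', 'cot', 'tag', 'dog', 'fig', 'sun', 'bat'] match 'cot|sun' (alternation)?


Alternation 'cot|sun' matches either 'cot' or 'sun'.
Checking each word:
  'bin' -> no
  'cot' -> MATCH
  'tag' -> no
  'dog' -> no
  'fig' -> no
  'sun' -> MATCH
  'bat' -> no
Matches: ['cot', 'sun']
Count: 2

2


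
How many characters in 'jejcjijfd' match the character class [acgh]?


Character class [acgh] matches any of: {a, c, g, h}
Scanning string 'jejcjijfd' character by character:
  pos 0: 'j' -> no
  pos 1: 'e' -> no
  pos 2: 'j' -> no
  pos 3: 'c' -> MATCH
  pos 4: 'j' -> no
  pos 5: 'i' -> no
  pos 6: 'j' -> no
  pos 7: 'f' -> no
  pos 8: 'd' -> no
Total matches: 1

1


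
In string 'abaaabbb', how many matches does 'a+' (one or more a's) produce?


Pattern 'a+' matches one or more consecutive a's.
String: 'abaaabbb'
Scanning for runs of a:
  Match 1: 'a' (length 1)
  Match 2: 'aaa' (length 3)
Total matches: 2

2


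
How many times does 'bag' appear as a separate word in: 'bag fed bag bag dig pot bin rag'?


Scanning each word for exact match 'bag':
  Word 1: 'bag' -> MATCH
  Word 2: 'fed' -> no
  Word 3: 'bag' -> MATCH
  Word 4: 'bag' -> MATCH
  Word 5: 'dig' -> no
  Word 6: 'pot' -> no
  Word 7: 'bin' -> no
  Word 8: 'rag' -> no
Total matches: 3

3


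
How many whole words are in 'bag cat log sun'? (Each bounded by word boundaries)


Word boundaries (\b) mark the start/end of each word.
Text: 'bag cat log sun'
Splitting by whitespace:
  Word 1: 'bag'
  Word 2: 'cat'
  Word 3: 'log'
  Word 4: 'sun'
Total whole words: 4

4


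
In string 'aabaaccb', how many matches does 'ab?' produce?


Pattern 'ab?' matches 'a' optionally followed by 'b'.
String: 'aabaaccb'
Scanning left to right for 'a' then checking next char:
  Match 1: 'a' (a not followed by b)
  Match 2: 'ab' (a followed by b)
  Match 3: 'a' (a not followed by b)
  Match 4: 'a' (a not followed by b)
Total matches: 4

4


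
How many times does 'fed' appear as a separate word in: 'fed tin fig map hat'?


Scanning each word for exact match 'fed':
  Word 1: 'fed' -> MATCH
  Word 2: 'tin' -> no
  Word 3: 'fig' -> no
  Word 4: 'map' -> no
  Word 5: 'hat' -> no
Total matches: 1

1


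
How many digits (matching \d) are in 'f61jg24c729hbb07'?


\d matches any digit 0-9.
Scanning 'f61jg24c729hbb07':
  pos 1: '6' -> DIGIT
  pos 2: '1' -> DIGIT
  pos 5: '2' -> DIGIT
  pos 6: '4' -> DIGIT
  pos 8: '7' -> DIGIT
  pos 9: '2' -> DIGIT
  pos 10: '9' -> DIGIT
  pos 14: '0' -> DIGIT
  pos 15: '7' -> DIGIT
Digits found: ['6', '1', '2', '4', '7', '2', '9', '0', '7']
Total: 9

9


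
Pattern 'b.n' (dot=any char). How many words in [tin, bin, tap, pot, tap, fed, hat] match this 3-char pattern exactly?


Pattern 'b.n' means: starts with 'b', any single char, ends with 'n'.
Checking each word (must be exactly 3 chars):
  'tin' (len=3): no
  'bin' (len=3): MATCH
  'tap' (len=3): no
  'pot' (len=3): no
  'tap' (len=3): no
  'fed' (len=3): no
  'hat' (len=3): no
Matching words: ['bin']
Total: 1

1


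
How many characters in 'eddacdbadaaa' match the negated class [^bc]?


Negated class [^bc] matches any char NOT in {b, c}
Scanning 'eddacdbadaaa':
  pos 0: 'e' -> MATCH
  pos 1: 'd' -> MATCH
  pos 2: 'd' -> MATCH
  pos 3: 'a' -> MATCH
  pos 4: 'c' -> no (excluded)
  pos 5: 'd' -> MATCH
  pos 6: 'b' -> no (excluded)
  pos 7: 'a' -> MATCH
  pos 8: 'd' -> MATCH
  pos 9: 'a' -> MATCH
  pos 10: 'a' -> MATCH
  pos 11: 'a' -> MATCH
Total matches: 10

10


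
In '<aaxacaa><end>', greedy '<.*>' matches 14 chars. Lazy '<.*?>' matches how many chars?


Greedy '<.*>' tries to match as MUCH as possible.
Lazy '<.*?>' tries to match as LITTLE as possible.

String: '<aaxacaa><end>'
Greedy '<.*>' starts at first '<' and extends to the LAST '>': '<aaxacaa><end>' (14 chars)
Lazy '<.*?>' starts at first '<' and stops at the FIRST '>': '<aaxacaa>' (9 chars)

9


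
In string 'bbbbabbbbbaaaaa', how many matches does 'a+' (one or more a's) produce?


Pattern 'a+' matches one or more consecutive a's.
String: 'bbbbabbbbbaaaaa'
Scanning for runs of a:
  Match 1: 'a' (length 1)
  Match 2: 'aaaaa' (length 5)
Total matches: 2

2


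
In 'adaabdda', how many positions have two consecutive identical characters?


Looking for consecutive identical characters in 'adaabdda':
  pos 0-1: 'a' vs 'd' -> different
  pos 1-2: 'd' vs 'a' -> different
  pos 2-3: 'a' vs 'a' -> MATCH ('aa')
  pos 3-4: 'a' vs 'b' -> different
  pos 4-5: 'b' vs 'd' -> different
  pos 5-6: 'd' vs 'd' -> MATCH ('dd')
  pos 6-7: 'd' vs 'a' -> different
Consecutive identical pairs: ['aa', 'dd']
Count: 2

2


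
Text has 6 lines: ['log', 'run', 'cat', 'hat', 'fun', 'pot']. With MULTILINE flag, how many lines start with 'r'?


With MULTILINE flag, ^ matches the start of each line.
Lines: ['log', 'run', 'cat', 'hat', 'fun', 'pot']
Checking which lines start with 'r':
  Line 1: 'log' -> no
  Line 2: 'run' -> MATCH
  Line 3: 'cat' -> no
  Line 4: 'hat' -> no
  Line 5: 'fun' -> no
  Line 6: 'pot' -> no
Matching lines: ['run']
Count: 1

1


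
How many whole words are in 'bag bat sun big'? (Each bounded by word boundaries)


Word boundaries (\b) mark the start/end of each word.
Text: 'bag bat sun big'
Splitting by whitespace:
  Word 1: 'bag'
  Word 2: 'bat'
  Word 3: 'sun'
  Word 4: 'big'
Total whole words: 4

4


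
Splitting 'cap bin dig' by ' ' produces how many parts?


Splitting by ' ' breaks the string at each occurrence of the separator.
Text: 'cap bin dig'
Parts after split:
  Part 1: 'cap'
  Part 2: 'bin'
  Part 3: 'dig'
Total parts: 3

3


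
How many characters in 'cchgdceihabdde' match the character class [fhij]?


Character class [fhij] matches any of: {f, h, i, j}
Scanning string 'cchgdceihabdde' character by character:
  pos 0: 'c' -> no
  pos 1: 'c' -> no
  pos 2: 'h' -> MATCH
  pos 3: 'g' -> no
  pos 4: 'd' -> no
  pos 5: 'c' -> no
  pos 6: 'e' -> no
  pos 7: 'i' -> MATCH
  pos 8: 'h' -> MATCH
  pos 9: 'a' -> no
  pos 10: 'b' -> no
  pos 11: 'd' -> no
  pos 12: 'd' -> no
  pos 13: 'e' -> no
Total matches: 3

3


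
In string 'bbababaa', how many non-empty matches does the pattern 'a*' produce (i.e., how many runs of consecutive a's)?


Pattern 'a*' matches zero or more a's. We want non-empty runs of consecutive a's.
String: 'bbababaa'
Walking through the string to find runs of a's:
  Run 1: positions 2-2 -> 'a'
  Run 2: positions 4-4 -> 'a'
  Run 3: positions 6-7 -> 'aa'
Non-empty runs found: ['a', 'a', 'aa']
Count: 3

3


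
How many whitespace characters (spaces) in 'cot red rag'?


\s matches whitespace characters (spaces, tabs, etc.).
Text: 'cot red rag'
This text has 3 words separated by spaces.
Number of spaces = number of words - 1 = 3 - 1 = 2

2


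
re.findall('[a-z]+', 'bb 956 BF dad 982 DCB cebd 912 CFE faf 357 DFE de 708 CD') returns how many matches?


Pattern '[a-z]+' finds one or more lowercase letters.
Text: 'bb 956 BF dad 982 DCB cebd 912 CFE faf 357 DFE de 708 CD'
Scanning for matches:
  Match 1: 'bb'
  Match 2: 'dad'
  Match 3: 'cebd'
  Match 4: 'faf'
  Match 5: 'de'
Total matches: 5

5


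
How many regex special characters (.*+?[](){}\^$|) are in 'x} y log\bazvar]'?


Regex special characters are: . * + ? [ ] ( ) { } \ ^ $ |
Scanning 'x} y log\bazvar]':
  pos 1: '}' -> SPECIAL
  pos 8: '\' -> SPECIAL
  pos 15: ']' -> SPECIAL
Special chars found: ['}', '\\', ']']
Total: 3

3


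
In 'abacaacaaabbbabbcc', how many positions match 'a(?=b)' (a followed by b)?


Lookahead 'a(?=b)' matches 'a' only when followed by 'b'.
String: 'abacaacaaabbbabbcc'
Checking each position where char is 'a':
  pos 0: 'a' -> MATCH (next='b')
  pos 2: 'a' -> no (next='c')
  pos 4: 'a' -> no (next='a')
  pos 5: 'a' -> no (next='c')
  pos 7: 'a' -> no (next='a')
  pos 8: 'a' -> no (next='a')
  pos 9: 'a' -> MATCH (next='b')
  pos 13: 'a' -> MATCH (next='b')
Matching positions: [0, 9, 13]
Count: 3

3


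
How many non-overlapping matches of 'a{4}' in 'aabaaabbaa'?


Pattern 'a{4}' matches exactly 4 consecutive a's (greedy, non-overlapping).
String: 'aabaaabbaa'
Scanning for runs of a's:
  Run at pos 0: 'aa' (length 2) -> 0 match(es)
  Run at pos 3: 'aaa' (length 3) -> 0 match(es)
  Run at pos 8: 'aa' (length 2) -> 0 match(es)
Matches found: []
Total: 0

0


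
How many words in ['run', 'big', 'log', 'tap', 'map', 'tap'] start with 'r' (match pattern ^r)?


Pattern ^r anchors to start of word. Check which words begin with 'r':
  'run' -> MATCH (starts with 'r')
  'big' -> no
  'log' -> no
  'tap' -> no
  'map' -> no
  'tap' -> no
Matching words: ['run']
Count: 1

1


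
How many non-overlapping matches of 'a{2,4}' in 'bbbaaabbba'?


Pattern 'a{2,4}' matches between 2 and 4 consecutive a's (greedy).
String: 'bbbaaabbba'
Finding runs of a's and applying greedy matching:
  Run at pos 3: 'aaa' (length 3)
  Run at pos 9: 'a' (length 1)
Matches: ['aaa']
Count: 1

1


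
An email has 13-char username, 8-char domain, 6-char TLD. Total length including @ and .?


An email address has format: username@domain.tld
Username length: 13
'@' character: 1
Domain length: 8
'.' character: 1
TLD length: 6
Total = 13 + 1 + 8 + 1 + 6 = 29

29


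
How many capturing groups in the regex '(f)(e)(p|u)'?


To count capturing groups, count each '(' that starts a group.
Pattern: '(f)(e)(p|u)'
Walking through the pattern:
  Position 0: '(' -> group #1
  Position 3: '(' -> group #2
  Position 6: '(' -> group #3
Total capturing groups: 3

3


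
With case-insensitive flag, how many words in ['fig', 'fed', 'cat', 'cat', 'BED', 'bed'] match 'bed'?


Case-insensitive matching: compare each word's lowercase form to 'bed'.
  'fig' -> lower='fig' -> no
  'fed' -> lower='fed' -> no
  'cat' -> lower='cat' -> no
  'cat' -> lower='cat' -> no
  'BED' -> lower='bed' -> MATCH
  'bed' -> lower='bed' -> MATCH
Matches: ['BED', 'bed']
Count: 2

2


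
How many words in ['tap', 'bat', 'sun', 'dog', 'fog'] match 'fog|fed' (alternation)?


Alternation 'fog|fed' matches either 'fog' or 'fed'.
Checking each word:
  'tap' -> no
  'bat' -> no
  'sun' -> no
  'dog' -> no
  'fog' -> MATCH
Matches: ['fog']
Count: 1

1


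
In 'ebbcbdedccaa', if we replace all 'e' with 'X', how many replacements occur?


re.sub('e', 'X', text) replaces every occurrence of 'e' with 'X'.
Text: 'ebbcbdedccaa'
Scanning for 'e':
  pos 0: 'e' -> replacement #1
  pos 6: 'e' -> replacement #2
Total replacements: 2

2


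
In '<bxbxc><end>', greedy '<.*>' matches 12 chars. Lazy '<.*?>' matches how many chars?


Greedy '<.*>' tries to match as MUCH as possible.
Lazy '<.*?>' tries to match as LITTLE as possible.

String: '<bxbxc><end>'
Greedy '<.*>' starts at first '<' and extends to the LAST '>': '<bxbxc><end>' (12 chars)
Lazy '<.*?>' starts at first '<' and stops at the FIRST '>': '<bxbxc>' (7 chars)

7


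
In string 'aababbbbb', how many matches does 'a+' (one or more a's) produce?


Pattern 'a+' matches one or more consecutive a's.
String: 'aababbbbb'
Scanning for runs of a:
  Match 1: 'aa' (length 2)
  Match 2: 'a' (length 1)
Total matches: 2

2


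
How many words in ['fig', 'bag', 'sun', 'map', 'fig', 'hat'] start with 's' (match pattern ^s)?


Pattern ^s anchors to start of word. Check which words begin with 's':
  'fig' -> no
  'bag' -> no
  'sun' -> MATCH (starts with 's')
  'map' -> no
  'fig' -> no
  'hat' -> no
Matching words: ['sun']
Count: 1

1


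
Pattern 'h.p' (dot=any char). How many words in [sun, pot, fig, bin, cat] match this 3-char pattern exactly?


Pattern 'h.p' means: starts with 'h', any single char, ends with 'p'.
Checking each word (must be exactly 3 chars):
  'sun' (len=3): no
  'pot' (len=3): no
  'fig' (len=3): no
  'bin' (len=3): no
  'cat' (len=3): no
Matching words: []
Total: 0

0


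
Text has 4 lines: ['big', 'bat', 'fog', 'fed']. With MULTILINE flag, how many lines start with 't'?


With MULTILINE flag, ^ matches the start of each line.
Lines: ['big', 'bat', 'fog', 'fed']
Checking which lines start with 't':
  Line 1: 'big' -> no
  Line 2: 'bat' -> no
  Line 3: 'fog' -> no
  Line 4: 'fed' -> no
Matching lines: []
Count: 0

0


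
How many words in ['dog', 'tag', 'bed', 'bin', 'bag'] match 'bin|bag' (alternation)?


Alternation 'bin|bag' matches either 'bin' or 'bag'.
Checking each word:
  'dog' -> no
  'tag' -> no
  'bed' -> no
  'bin' -> MATCH
  'bag' -> MATCH
Matches: ['bin', 'bag']
Count: 2

2


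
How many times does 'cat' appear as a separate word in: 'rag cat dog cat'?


Scanning each word for exact match 'cat':
  Word 1: 'rag' -> no
  Word 2: 'cat' -> MATCH
  Word 3: 'dog' -> no
  Word 4: 'cat' -> MATCH
Total matches: 2

2


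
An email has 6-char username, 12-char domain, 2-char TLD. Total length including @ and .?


An email address has format: username@domain.tld
Username length: 6
'@' character: 1
Domain length: 12
'.' character: 1
TLD length: 2
Total = 6 + 1 + 12 + 1 + 2 = 22

22


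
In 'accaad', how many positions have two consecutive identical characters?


Looking for consecutive identical characters in 'accaad':
  pos 0-1: 'a' vs 'c' -> different
  pos 1-2: 'c' vs 'c' -> MATCH ('cc')
  pos 2-3: 'c' vs 'a' -> different
  pos 3-4: 'a' vs 'a' -> MATCH ('aa')
  pos 4-5: 'a' vs 'd' -> different
Consecutive identical pairs: ['cc', 'aa']
Count: 2

2


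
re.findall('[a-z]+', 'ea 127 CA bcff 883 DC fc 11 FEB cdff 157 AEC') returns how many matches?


Pattern '[a-z]+' finds one or more lowercase letters.
Text: 'ea 127 CA bcff 883 DC fc 11 FEB cdff 157 AEC'
Scanning for matches:
  Match 1: 'ea'
  Match 2: 'bcff'
  Match 3: 'fc'
  Match 4: 'cdff'
Total matches: 4

4


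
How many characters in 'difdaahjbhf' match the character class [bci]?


Character class [bci] matches any of: {b, c, i}
Scanning string 'difdaahjbhf' character by character:
  pos 0: 'd' -> no
  pos 1: 'i' -> MATCH
  pos 2: 'f' -> no
  pos 3: 'd' -> no
  pos 4: 'a' -> no
  pos 5: 'a' -> no
  pos 6: 'h' -> no
  pos 7: 'j' -> no
  pos 8: 'b' -> MATCH
  pos 9: 'h' -> no
  pos 10: 'f' -> no
Total matches: 2

2


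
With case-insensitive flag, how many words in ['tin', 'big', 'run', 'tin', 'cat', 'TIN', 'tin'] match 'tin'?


Case-insensitive matching: compare each word's lowercase form to 'tin'.
  'tin' -> lower='tin' -> MATCH
  'big' -> lower='big' -> no
  'run' -> lower='run' -> no
  'tin' -> lower='tin' -> MATCH
  'cat' -> lower='cat' -> no
  'TIN' -> lower='tin' -> MATCH
  'tin' -> lower='tin' -> MATCH
Matches: ['tin', 'tin', 'TIN', 'tin']
Count: 4

4


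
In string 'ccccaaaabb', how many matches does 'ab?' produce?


Pattern 'ab?' matches 'a' optionally followed by 'b'.
String: 'ccccaaaabb'
Scanning left to right for 'a' then checking next char:
  Match 1: 'a' (a not followed by b)
  Match 2: 'a' (a not followed by b)
  Match 3: 'a' (a not followed by b)
  Match 4: 'ab' (a followed by b)
Total matches: 4

4


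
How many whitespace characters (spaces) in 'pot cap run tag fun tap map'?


\s matches whitespace characters (spaces, tabs, etc.).
Text: 'pot cap run tag fun tap map'
This text has 7 words separated by spaces.
Number of spaces = number of words - 1 = 7 - 1 = 6

6


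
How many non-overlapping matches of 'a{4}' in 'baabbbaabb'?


Pattern 'a{4}' matches exactly 4 consecutive a's (greedy, non-overlapping).
String: 'baabbbaabb'
Scanning for runs of a's:
  Run at pos 1: 'aa' (length 2) -> 0 match(es)
  Run at pos 6: 'aa' (length 2) -> 0 match(es)
Matches found: []
Total: 0

0


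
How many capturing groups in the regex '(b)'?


To count capturing groups, count each '(' that starts a group.
Pattern: '(b)'
Walking through the pattern:
  Position 0: '(' -> group #1
Total capturing groups: 1

1


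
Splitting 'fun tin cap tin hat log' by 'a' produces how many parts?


Splitting by 'a' breaks the string at each occurrence of the separator.
Text: 'fun tin cap tin hat log'
Parts after split:
  Part 1: 'fun tin c'
  Part 2: 'p tin h'
  Part 3: 't log'
Total parts: 3

3


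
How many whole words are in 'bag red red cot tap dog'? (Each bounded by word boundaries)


Word boundaries (\b) mark the start/end of each word.
Text: 'bag red red cot tap dog'
Splitting by whitespace:
  Word 1: 'bag'
  Word 2: 'red'
  Word 3: 'red'
  Word 4: 'cot'
  Word 5: 'tap'
  Word 6: 'dog'
Total whole words: 6

6


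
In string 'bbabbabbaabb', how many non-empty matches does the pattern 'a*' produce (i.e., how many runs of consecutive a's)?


Pattern 'a*' matches zero or more a's. We want non-empty runs of consecutive a's.
String: 'bbabbabbaabb'
Walking through the string to find runs of a's:
  Run 1: positions 2-2 -> 'a'
  Run 2: positions 5-5 -> 'a'
  Run 3: positions 8-9 -> 'aa'
Non-empty runs found: ['a', 'a', 'aa']
Count: 3

3


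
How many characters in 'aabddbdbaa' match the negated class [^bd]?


Negated class [^bd] matches any char NOT in {b, d}
Scanning 'aabddbdbaa':
  pos 0: 'a' -> MATCH
  pos 1: 'a' -> MATCH
  pos 2: 'b' -> no (excluded)
  pos 3: 'd' -> no (excluded)
  pos 4: 'd' -> no (excluded)
  pos 5: 'b' -> no (excluded)
  pos 6: 'd' -> no (excluded)
  pos 7: 'b' -> no (excluded)
  pos 8: 'a' -> MATCH
  pos 9: 'a' -> MATCH
Total matches: 4

4


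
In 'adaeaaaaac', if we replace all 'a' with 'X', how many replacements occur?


re.sub('a', 'X', text) replaces every occurrence of 'a' with 'X'.
Text: 'adaeaaaaac'
Scanning for 'a':
  pos 0: 'a' -> replacement #1
  pos 2: 'a' -> replacement #2
  pos 4: 'a' -> replacement #3
  pos 5: 'a' -> replacement #4
  pos 6: 'a' -> replacement #5
  pos 7: 'a' -> replacement #6
  pos 8: 'a' -> replacement #7
Total replacements: 7

7


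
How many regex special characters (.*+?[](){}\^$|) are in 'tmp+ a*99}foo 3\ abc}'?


Regex special characters are: . * + ? [ ] ( ) { } \ ^ $ |
Scanning 'tmp+ a*99}foo 3\ abc}':
  pos 3: '+' -> SPECIAL
  pos 6: '*' -> SPECIAL
  pos 9: '}' -> SPECIAL
  pos 15: '\' -> SPECIAL
  pos 20: '}' -> SPECIAL
Special chars found: ['+', '*', '}', '\\', '}']
Total: 5

5


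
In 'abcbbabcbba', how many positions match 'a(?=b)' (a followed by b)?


Lookahead 'a(?=b)' matches 'a' only when followed by 'b'.
String: 'abcbbabcbba'
Checking each position where char is 'a':
  pos 0: 'a' -> MATCH (next='b')
  pos 5: 'a' -> MATCH (next='b')
Matching positions: [0, 5]
Count: 2

2


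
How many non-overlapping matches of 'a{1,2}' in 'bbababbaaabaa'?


Pattern 'a{1,2}' matches between 1 and 2 consecutive a's (greedy).
String: 'bbababbaaabaa'
Finding runs of a's and applying greedy matching:
  Run at pos 2: 'a' (length 1)
  Run at pos 4: 'a' (length 1)
  Run at pos 7: 'aaa' (length 3)
  Run at pos 11: 'aa' (length 2)
Matches: ['a', 'a', 'aa', 'a', 'aa']
Count: 5

5


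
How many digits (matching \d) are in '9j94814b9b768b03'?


\d matches any digit 0-9.
Scanning '9j94814b9b768b03':
  pos 0: '9' -> DIGIT
  pos 2: '9' -> DIGIT
  pos 3: '4' -> DIGIT
  pos 4: '8' -> DIGIT
  pos 5: '1' -> DIGIT
  pos 6: '4' -> DIGIT
  pos 8: '9' -> DIGIT
  pos 10: '7' -> DIGIT
  pos 11: '6' -> DIGIT
  pos 12: '8' -> DIGIT
  pos 14: '0' -> DIGIT
  pos 15: '3' -> DIGIT
Digits found: ['9', '9', '4', '8', '1', '4', '9', '7', '6', '8', '0', '3']
Total: 12

12


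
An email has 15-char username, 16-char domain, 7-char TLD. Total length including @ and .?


An email address has format: username@domain.tld
Username length: 15
'@' character: 1
Domain length: 16
'.' character: 1
TLD length: 7
Total = 15 + 1 + 16 + 1 + 7 = 40

40


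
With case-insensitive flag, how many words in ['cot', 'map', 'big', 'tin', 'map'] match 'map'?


Case-insensitive matching: compare each word's lowercase form to 'map'.
  'cot' -> lower='cot' -> no
  'map' -> lower='map' -> MATCH
  'big' -> lower='big' -> no
  'tin' -> lower='tin' -> no
  'map' -> lower='map' -> MATCH
Matches: ['map', 'map']
Count: 2

2


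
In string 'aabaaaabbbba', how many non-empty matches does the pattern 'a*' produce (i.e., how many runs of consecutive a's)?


Pattern 'a*' matches zero or more a's. We want non-empty runs of consecutive a's.
String: 'aabaaaabbbba'
Walking through the string to find runs of a's:
  Run 1: positions 0-1 -> 'aa'
  Run 2: positions 3-6 -> 'aaaa'
  Run 3: positions 11-11 -> 'a'
Non-empty runs found: ['aa', 'aaaa', 'a']
Count: 3

3


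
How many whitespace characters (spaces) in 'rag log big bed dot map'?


\s matches whitespace characters (spaces, tabs, etc.).
Text: 'rag log big bed dot map'
This text has 6 words separated by spaces.
Number of spaces = number of words - 1 = 6 - 1 = 5

5


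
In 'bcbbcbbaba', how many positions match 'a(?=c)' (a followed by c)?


Lookahead 'a(?=c)' matches 'a' only when followed by 'c'.
String: 'bcbbcbbaba'
Checking each position where char is 'a':
  pos 7: 'a' -> no (next='b')
Matching positions: []
Count: 0

0


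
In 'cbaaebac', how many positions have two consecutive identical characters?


Looking for consecutive identical characters in 'cbaaebac':
  pos 0-1: 'c' vs 'b' -> different
  pos 1-2: 'b' vs 'a' -> different
  pos 2-3: 'a' vs 'a' -> MATCH ('aa')
  pos 3-4: 'a' vs 'e' -> different
  pos 4-5: 'e' vs 'b' -> different
  pos 5-6: 'b' vs 'a' -> different
  pos 6-7: 'a' vs 'c' -> different
Consecutive identical pairs: ['aa']
Count: 1

1


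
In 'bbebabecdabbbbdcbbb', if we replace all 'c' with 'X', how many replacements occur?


re.sub('c', 'X', text) replaces every occurrence of 'c' with 'X'.
Text: 'bbebabecdabbbbdcbbb'
Scanning for 'c':
  pos 7: 'c' -> replacement #1
  pos 15: 'c' -> replacement #2
Total replacements: 2

2
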